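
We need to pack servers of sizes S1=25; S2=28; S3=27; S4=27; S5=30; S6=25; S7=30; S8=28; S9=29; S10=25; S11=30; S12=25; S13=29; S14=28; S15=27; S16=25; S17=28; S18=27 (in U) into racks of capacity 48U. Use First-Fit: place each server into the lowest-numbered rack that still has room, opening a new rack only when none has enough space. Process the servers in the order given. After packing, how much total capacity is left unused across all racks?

371

rack 1: place S1 (25U), 23U left
rack 2: place S2 (28U), 20U left
rack 3: place S3 (27U), 21U left
rack 4: place S4 (27U), 21U left
rack 5: place S5 (30U), 18U left
rack 6: place S6 (25U), 23U left
rack 7: place S7 (30U), 18U left
rack 8: place S8 (28U), 20U left
rack 9: place S9 (29U), 19U left
rack 10: place S10 (25U), 23U left
rack 11: place S11 (30U), 18U left
rack 12: place S12 (25U), 23U left
rack 13: place S13 (29U), 19U left
rack 14: place S14 (28U), 20U left
rack 15: place S15 (27U), 21U left
rack 16: place S16 (25U), 23U left
rack 17: place S17 (28U), 20U left
rack 18: place S18 (27U), 21U left
18 racks × 48U = 864U; used 493U; unused 371U.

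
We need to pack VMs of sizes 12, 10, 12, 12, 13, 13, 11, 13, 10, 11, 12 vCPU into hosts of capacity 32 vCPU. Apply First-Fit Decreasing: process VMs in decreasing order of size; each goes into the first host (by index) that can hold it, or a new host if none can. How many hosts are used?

Sorted descending: 13, 13, 13, 12, 12, 12, 12, 11, 11, 10, 10.
Put 13 vCPU in host 1; 19 vCPU remain.
Put 13 vCPU in host 1; 6 vCPU remain.
Put 13 vCPU in host 2; 19 vCPU remain.
Put 12 vCPU in host 2; 7 vCPU remain.
Put 12 vCPU in host 3; 20 vCPU remain.
Put 12 vCPU in host 3; 8 vCPU remain.
Put 12 vCPU in host 4; 20 vCPU remain.
Put 11 vCPU in host 4; 9 vCPU remain.
Put 11 vCPU in host 5; 21 vCPU remain.
Put 10 vCPU in host 5; 11 vCPU remain.
Put 10 vCPU in host 5; 1 vCPU remain.

5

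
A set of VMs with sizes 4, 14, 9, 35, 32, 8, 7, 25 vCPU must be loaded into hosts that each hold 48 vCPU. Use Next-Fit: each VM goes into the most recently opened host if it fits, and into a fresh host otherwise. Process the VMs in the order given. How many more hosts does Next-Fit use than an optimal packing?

1

Next-Fit: [4,14,9] [35] [32,8,7] [25] → 4 hosts.
Total size 134 vCPU; any packing needs at least ⌈134/48⌉ = 3 hosts.
An optimal packing achieves that bound: [35,9,4] [32,14] [25,8,7] → 3 hosts.
Excess: 4 − 3 = 1.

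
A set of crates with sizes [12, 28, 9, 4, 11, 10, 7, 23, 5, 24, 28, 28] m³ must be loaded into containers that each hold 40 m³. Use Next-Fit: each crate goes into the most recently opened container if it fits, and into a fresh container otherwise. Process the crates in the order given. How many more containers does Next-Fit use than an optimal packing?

Next-Fit: [12,28] [9,4,11,10] [7,23,5] [24] [28] [28] → 6 containers.
Total size 189 m³; any packing needs at least ⌈189/40⌉ = 5 containers.
An optimal packing achieves that bound: [28,12] [28,11] [28,10] [24,9,7] [23,5,4] → 5 containers.
Excess: 6 − 5 = 1.

1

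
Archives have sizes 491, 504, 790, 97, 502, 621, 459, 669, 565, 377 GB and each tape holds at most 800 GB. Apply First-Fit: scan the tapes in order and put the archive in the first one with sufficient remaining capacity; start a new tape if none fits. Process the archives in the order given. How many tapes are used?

Put 491 GB in tape 1; 309 GB remain.
Put 504 GB in tape 2; 296 GB remain.
Put 790 GB in tape 3; 10 GB remain.
Put 97 GB in tape 1; 212 GB remain.
Put 502 GB in tape 4; 298 GB remain.
Put 621 GB in tape 5; 179 GB remain.
Put 459 GB in tape 6; 341 GB remain.
Put 669 GB in tape 7; 131 GB remain.
Put 565 GB in tape 8; 235 GB remain.
Put 377 GB in tape 9; 423 GB remain.

9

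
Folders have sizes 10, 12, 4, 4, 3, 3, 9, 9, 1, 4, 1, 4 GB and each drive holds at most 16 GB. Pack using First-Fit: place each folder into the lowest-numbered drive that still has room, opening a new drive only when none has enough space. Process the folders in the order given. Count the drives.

5

Put 10 GB in drive 1; 6 GB remain.
Put 12 GB in drive 2; 4 GB remain.
Put 4 GB in drive 1; 2 GB remain.
Put 4 GB in drive 2; 0 GB remain.
Put 3 GB in drive 3; 13 GB remain.
Put 3 GB in drive 3; 10 GB remain.
Put 9 GB in drive 3; 1 GB remain.
Put 9 GB in drive 4; 7 GB remain.
Put 1 GB in drive 1; 1 GB remain.
Put 4 GB in drive 4; 3 GB remain.
Put 1 GB in drive 1; 0 GB remain.
Put 4 GB in drive 5; 12 GB remain.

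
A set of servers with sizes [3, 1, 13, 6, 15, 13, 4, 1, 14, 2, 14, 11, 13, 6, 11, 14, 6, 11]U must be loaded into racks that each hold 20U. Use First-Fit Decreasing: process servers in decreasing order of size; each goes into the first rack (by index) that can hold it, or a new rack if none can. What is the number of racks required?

Sorted descending: 15, 14, 14, 14, 13, 13, 13, 11, 11, 11, 6, 6, 6, 4, 3, 2, 1, 1.
rack 1: place 15U, 5U left
rack 2: place 14U, 6U left
rack 3: place 14U, 6U left
rack 4: place 14U, 6U left
rack 5: place 13U, 7U left
rack 6: place 13U, 7U left
rack 7: place 13U, 7U left
rack 8: place 11U, 9U left
rack 9: place 11U, 9U left
rack 10: place 11U, 9U left
rack 2: place 6U, 0U left
rack 3: place 6U, 0U left
rack 4: place 6U, 0U left
rack 1: place 4U, 1U left
rack 5: place 3U, 4U left
rack 5: place 2U, 2U left
rack 1: place 1U, 0U left
rack 5: place 1U, 1U left
Final racks: [15,4,1] [14,6] [14,6] [14,6] [13,3,2,1] [13] [13] [11] [11] [11].

10 racks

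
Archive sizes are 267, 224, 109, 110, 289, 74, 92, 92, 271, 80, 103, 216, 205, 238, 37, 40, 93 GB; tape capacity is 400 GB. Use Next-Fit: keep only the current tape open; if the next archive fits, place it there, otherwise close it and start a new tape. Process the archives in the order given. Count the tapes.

9

267 GB → tape 1 (remaining 133 GB)
224 GB → tape 2 (remaining 176 GB)
109 GB → tape 2 (remaining 67 GB)
110 GB → tape 3 (remaining 290 GB)
289 GB → tape 3 (remaining 1 GB)
74 GB → tape 4 (remaining 326 GB)
92 GB → tape 4 (remaining 234 GB)
92 GB → tape 4 (remaining 142 GB)
271 GB → tape 5 (remaining 129 GB)
80 GB → tape 5 (remaining 49 GB)
103 GB → tape 6 (remaining 297 GB)
216 GB → tape 6 (remaining 81 GB)
205 GB → tape 7 (remaining 195 GB)
238 GB → tape 8 (remaining 162 GB)
37 GB → tape 8 (remaining 125 GB)
40 GB → tape 8 (remaining 85 GB)
93 GB → tape 9 (remaining 307 GB)
Final tapes: [267] [224,109] [110,289] [74,92,92] [271,80] [103,216] [205] [238,37,40] [93].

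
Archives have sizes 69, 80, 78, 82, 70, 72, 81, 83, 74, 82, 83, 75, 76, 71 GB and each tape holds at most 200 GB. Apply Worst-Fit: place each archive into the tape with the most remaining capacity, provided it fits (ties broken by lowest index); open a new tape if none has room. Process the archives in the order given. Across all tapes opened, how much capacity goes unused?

Put 69 GB in tape 1; 131 GB remain.
Put 80 GB in tape 1; 51 GB remain.
Put 78 GB in tape 2; 122 GB remain.
Put 82 GB in tape 2; 40 GB remain.
Put 70 GB in tape 3; 130 GB remain.
Put 72 GB in tape 3; 58 GB remain.
Put 81 GB in tape 4; 119 GB remain.
Put 83 GB in tape 4; 36 GB remain.
Put 74 GB in tape 5; 126 GB remain.
Put 82 GB in tape 5; 44 GB remain.
Put 83 GB in tape 6; 117 GB remain.
Put 75 GB in tape 6; 42 GB remain.
Put 76 GB in tape 7; 124 GB remain.
Put 71 GB in tape 7; 53 GB remain.
7 tapes × 200 GB = 1400 GB; used 1076 GB; unused 324 GB.

324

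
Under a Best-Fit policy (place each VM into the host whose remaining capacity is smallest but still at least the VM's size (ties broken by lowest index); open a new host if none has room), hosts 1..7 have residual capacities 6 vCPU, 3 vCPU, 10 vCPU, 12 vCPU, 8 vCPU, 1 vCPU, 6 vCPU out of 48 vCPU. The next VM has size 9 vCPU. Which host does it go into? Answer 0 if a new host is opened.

3

Hosts with room: host 3 (10 vCPU), host 4 (12 vCPU).
Tightest fit is host 3 with 10 vCPU free.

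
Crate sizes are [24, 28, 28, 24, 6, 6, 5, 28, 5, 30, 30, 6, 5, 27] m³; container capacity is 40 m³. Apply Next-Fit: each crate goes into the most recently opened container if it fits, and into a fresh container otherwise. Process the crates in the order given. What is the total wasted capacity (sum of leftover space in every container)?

Put 24 m³ in container 1; 16 m³ remain.
Put 28 m³ in container 2; 12 m³ remain.
Put 28 m³ in container 3; 12 m³ remain.
Put 24 m³ in container 4; 16 m³ remain.
Put 6 m³ in container 4; 10 m³ remain.
Put 6 m³ in container 4; 4 m³ remain.
Put 5 m³ in container 5; 35 m³ remain.
Put 28 m³ in container 5; 7 m³ remain.
Put 5 m³ in container 5; 2 m³ remain.
Put 30 m³ in container 6; 10 m³ remain.
Put 30 m³ in container 7; 10 m³ remain.
Put 6 m³ in container 7; 4 m³ remain.
Put 5 m³ in container 8; 35 m³ remain.
Put 27 m³ in container 8; 8 m³ remain.
8 containers × 40 m³ = 320 m³; used 252 m³; unused 68 m³.

68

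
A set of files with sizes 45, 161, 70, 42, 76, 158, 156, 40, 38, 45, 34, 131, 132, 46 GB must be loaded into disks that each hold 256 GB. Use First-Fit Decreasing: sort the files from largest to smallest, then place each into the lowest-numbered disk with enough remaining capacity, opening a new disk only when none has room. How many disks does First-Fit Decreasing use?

Sorted descending: 161, 158, 156, 132, 131, 76, 70, 46, 45, 45, 42, 40, 38, 34.
161 GB → disk 1 (remaining 95 GB)
158 GB → disk 2 (remaining 98 GB)
156 GB → disk 3 (remaining 100 GB)
132 GB → disk 4 (remaining 124 GB)
131 GB → disk 5 (remaining 125 GB)
76 GB → disk 1 (remaining 19 GB)
70 GB → disk 2 (remaining 28 GB)
46 GB → disk 3 (remaining 54 GB)
45 GB → disk 3 (remaining 9 GB)
45 GB → disk 4 (remaining 79 GB)
42 GB → disk 4 (remaining 37 GB)
40 GB → disk 5 (remaining 85 GB)
38 GB → disk 5 (remaining 47 GB)
34 GB → disk 4 (remaining 3 GB)

5 disks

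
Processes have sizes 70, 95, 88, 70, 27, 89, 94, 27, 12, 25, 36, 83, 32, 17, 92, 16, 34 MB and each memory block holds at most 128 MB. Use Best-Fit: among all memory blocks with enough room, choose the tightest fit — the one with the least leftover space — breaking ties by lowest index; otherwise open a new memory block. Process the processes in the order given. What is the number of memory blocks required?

Put 70 MB in memory block 1; 58 MB remain.
Put 95 MB in memory block 2; 33 MB remain.
Put 88 MB in memory block 3; 40 MB remain.
Put 70 MB in memory block 4; 58 MB remain.
Put 27 MB in memory block 2; 6 MB remain.
Put 89 MB in memory block 5; 39 MB remain.
Put 94 MB in memory block 6; 34 MB remain.
Put 27 MB in memory block 6; 7 MB remain.
Put 12 MB in memory block 5; 27 MB remain.
Put 25 MB in memory block 5; 2 MB remain.
Put 36 MB in memory block 3; 4 MB remain.
Put 83 MB in memory block 7; 45 MB remain.
Put 32 MB in memory block 7; 13 MB remain.
Put 17 MB in memory block 1; 41 MB remain.
Put 92 MB in memory block 8; 36 MB remain.
Put 16 MB in memory block 8; 20 MB remain.
Put 34 MB in memory block 1; 7 MB remain.

8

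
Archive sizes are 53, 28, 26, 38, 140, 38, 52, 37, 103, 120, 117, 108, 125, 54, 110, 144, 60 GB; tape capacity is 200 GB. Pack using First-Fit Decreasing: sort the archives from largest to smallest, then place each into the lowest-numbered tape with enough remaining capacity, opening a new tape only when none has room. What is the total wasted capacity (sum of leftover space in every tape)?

Sorted descending: 144, 140, 125, 120, 117, 110, 108, 103, 60, 54, 53, 52, 38, 38, 37, 28, 26.
Put 144 GB in tape 1; 56 GB remain.
Put 140 GB in tape 2; 60 GB remain.
Put 125 GB in tape 3; 75 GB remain.
Put 120 GB in tape 4; 80 GB remain.
Put 117 GB in tape 5; 83 GB remain.
Put 110 GB in tape 6; 90 GB remain.
Put 108 GB in tape 7; 92 GB remain.
Put 103 GB in tape 8; 97 GB remain.
Put 60 GB in tape 2; 0 GB remain.
Put 54 GB in tape 1; 2 GB remain.
Put 53 GB in tape 3; 22 GB remain.
Put 52 GB in tape 4; 28 GB remain.
Put 38 GB in tape 5; 45 GB remain.
Put 38 GB in tape 5; 7 GB remain.
Put 37 GB in tape 6; 53 GB remain.
Put 28 GB in tape 4; 0 GB remain.
Put 26 GB in tape 6; 27 GB remain.
8 tapes × 200 GB = 1600 GB; used 1353 GB; unused 247 GB.

247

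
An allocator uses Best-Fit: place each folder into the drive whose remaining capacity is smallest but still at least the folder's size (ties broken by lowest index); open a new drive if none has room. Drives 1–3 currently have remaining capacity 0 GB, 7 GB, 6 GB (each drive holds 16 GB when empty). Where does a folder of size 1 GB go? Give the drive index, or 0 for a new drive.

Drives with room: drive 2 (7 GB), drive 3 (6 GB).
Tightest fit is drive 3 with 6 GB free.

3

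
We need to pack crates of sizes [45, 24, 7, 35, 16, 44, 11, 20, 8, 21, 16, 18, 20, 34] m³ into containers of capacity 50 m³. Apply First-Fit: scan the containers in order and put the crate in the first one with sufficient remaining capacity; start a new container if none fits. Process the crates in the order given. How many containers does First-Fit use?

8

Put 45 m³ in container 1; 5 m³ remain.
Put 24 m³ in container 2; 26 m³ remain.
Put 7 m³ in container 2; 19 m³ remain.
Put 35 m³ in container 3; 15 m³ remain.
Put 16 m³ in container 2; 3 m³ remain.
Put 44 m³ in container 4; 6 m³ remain.
Put 11 m³ in container 3; 4 m³ remain.
Put 20 m³ in container 5; 30 m³ remain.
Put 8 m³ in container 5; 22 m³ remain.
Put 21 m³ in container 5; 1 m³ remain.
Put 16 m³ in container 6; 34 m³ remain.
Put 18 m³ in container 6; 16 m³ remain.
Put 20 m³ in container 7; 30 m³ remain.
Put 34 m³ in container 8; 16 m³ remain.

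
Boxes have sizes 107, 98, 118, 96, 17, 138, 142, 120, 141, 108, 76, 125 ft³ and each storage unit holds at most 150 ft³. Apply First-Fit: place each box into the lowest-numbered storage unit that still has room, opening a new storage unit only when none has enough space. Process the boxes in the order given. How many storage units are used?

11

storage unit 1: place 107 ft³, 43 ft³ left
storage unit 2: place 98 ft³, 52 ft³ left
storage unit 3: place 118 ft³, 32 ft³ left
storage unit 4: place 96 ft³, 54 ft³ left
storage unit 1: place 17 ft³, 26 ft³ left
storage unit 5: place 138 ft³, 12 ft³ left
storage unit 6: place 142 ft³, 8 ft³ left
storage unit 7: place 120 ft³, 30 ft³ left
storage unit 8: place 141 ft³, 9 ft³ left
storage unit 9: place 108 ft³, 42 ft³ left
storage unit 10: place 76 ft³, 74 ft³ left
storage unit 11: place 125 ft³, 25 ft³ left
Final storage units: [107,17] [98] [118] [96] [138] [142] [120] [141] [108] [76] [125].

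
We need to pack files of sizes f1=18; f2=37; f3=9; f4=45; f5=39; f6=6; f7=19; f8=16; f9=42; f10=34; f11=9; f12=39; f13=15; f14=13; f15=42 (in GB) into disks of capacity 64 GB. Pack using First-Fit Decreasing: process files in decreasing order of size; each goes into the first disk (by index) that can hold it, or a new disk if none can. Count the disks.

Sorted descending: 45, 42, 42, 39, 39, 37, 34, 19, 18, 16, 15, 13, 9, 9, 6.
disk 1: place 45 GB, 19 GB left
disk 2: place 42 GB, 22 GB left
disk 3: place 42 GB, 22 GB left
disk 4: place 39 GB, 25 GB left
disk 5: place 39 GB, 25 GB left
disk 6: place 37 GB, 27 GB left
disk 7: place 34 GB, 30 GB left
disk 1: place 19 GB, 0 GB left
disk 2: place 18 GB, 4 GB left
disk 3: place 16 GB, 6 GB left
disk 4: place 15 GB, 10 GB left
disk 5: place 13 GB, 12 GB left
disk 4: place 9 GB, 1 GB left
disk 5: place 9 GB, 3 GB left
disk 3: place 6 GB, 0 GB left
Final disks: [45,19] [42,18] [42,16,6] [39,15,9] [39,13,9] [37] [34].

7 disks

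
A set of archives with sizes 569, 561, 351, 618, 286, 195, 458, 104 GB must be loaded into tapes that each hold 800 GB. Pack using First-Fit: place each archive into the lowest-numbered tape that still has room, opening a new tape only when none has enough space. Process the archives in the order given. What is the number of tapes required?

tape 1: place 569 GB, 231 GB left
tape 2: place 561 GB, 239 GB left
tape 3: place 351 GB, 449 GB left
tape 4: place 618 GB, 182 GB left
tape 3: place 286 GB, 163 GB left
tape 1: place 195 GB, 36 GB left
tape 5: place 458 GB, 342 GB left
tape 2: place 104 GB, 135 GB left
Final tapes: [569,195] [561,104] [351,286] [618] [458].

5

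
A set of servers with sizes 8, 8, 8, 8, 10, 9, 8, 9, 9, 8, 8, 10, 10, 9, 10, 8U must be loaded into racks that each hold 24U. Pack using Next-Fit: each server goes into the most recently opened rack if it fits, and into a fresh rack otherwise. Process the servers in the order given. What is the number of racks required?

8

8U → rack 1 (remaining 16U)
8U → rack 1 (remaining 8U)
8U → rack 1 (remaining 0U)
8U → rack 2 (remaining 16U)
10U → rack 2 (remaining 6U)
9U → rack 3 (remaining 15U)
8U → rack 3 (remaining 7U)
9U → rack 4 (remaining 15U)
9U → rack 4 (remaining 6U)
8U → rack 5 (remaining 16U)
8U → rack 5 (remaining 8U)
10U → rack 6 (remaining 14U)
10U → rack 6 (remaining 4U)
9U → rack 7 (remaining 15U)
10U → rack 7 (remaining 5U)
8U → rack 8 (remaining 16U)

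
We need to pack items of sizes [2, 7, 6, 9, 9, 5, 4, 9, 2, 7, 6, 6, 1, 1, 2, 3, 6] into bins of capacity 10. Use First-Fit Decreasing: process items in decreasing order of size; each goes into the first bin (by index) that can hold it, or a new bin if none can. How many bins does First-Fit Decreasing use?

10

Sorted descending: 9, 9, 9, 7, 7, 6, 6, 6, 6, 5, 4, 3, 2, 2, 2, 1, 1.
9 → bin 1 (remaining 1)
9 → bin 2 (remaining 1)
9 → bin 3 (remaining 1)
7 → bin 4 (remaining 3)
7 → bin 5 (remaining 3)
6 → bin 6 (remaining 4)
6 → bin 7 (remaining 4)
6 → bin 8 (remaining 4)
6 → bin 9 (remaining 4)
5 → bin 10 (remaining 5)
4 → bin 6 (remaining 0)
3 → bin 4 (remaining 0)
2 → bin 5 (remaining 1)
2 → bin 7 (remaining 2)
2 → bin 7 (remaining 0)
1 → bin 1 (remaining 0)
1 → bin 2 (remaining 0)
Final bins: [9,1] [9,1] [9] [7,3] [7,2] [6,4] [6,2,2] [6] [6] [5].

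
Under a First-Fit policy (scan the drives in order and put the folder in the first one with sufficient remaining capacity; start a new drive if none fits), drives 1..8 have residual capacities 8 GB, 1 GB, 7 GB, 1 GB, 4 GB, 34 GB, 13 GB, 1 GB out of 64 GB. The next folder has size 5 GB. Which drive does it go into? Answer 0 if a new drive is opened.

1

Drives with room: drive 1 (8 GB), drive 3 (7 GB), drive 6 (34 GB), drive 7 (13 GB).
The first with room is drive 1.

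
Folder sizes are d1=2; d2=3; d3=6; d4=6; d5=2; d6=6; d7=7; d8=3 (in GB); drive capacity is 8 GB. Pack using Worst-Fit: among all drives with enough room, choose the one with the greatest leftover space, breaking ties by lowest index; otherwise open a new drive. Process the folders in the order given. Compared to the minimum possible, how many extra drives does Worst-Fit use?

1

Worst-Fit: [2,3,2] [6] [6] [6] [7] [3] → 6 drives.
Total size 35 GB; any packing needs at least ⌈35/8⌉ = 5 drives.
An optimal packing achieves that bound: [7] [6,2] [6,2] [6] [3,3] → 5 drives.
Excess: 6 − 5 = 1.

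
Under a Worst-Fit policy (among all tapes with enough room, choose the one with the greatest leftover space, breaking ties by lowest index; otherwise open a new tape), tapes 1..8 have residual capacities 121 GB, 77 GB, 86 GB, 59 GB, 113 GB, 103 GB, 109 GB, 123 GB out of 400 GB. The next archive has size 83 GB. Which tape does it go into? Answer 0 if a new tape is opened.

Tapes with room: tape 1 (121 GB), tape 3 (86 GB), tape 5 (113 GB), tape 6 (103 GB), tape 7 (109 GB), tape 8 (123 GB).
Most room is tape 8 with 123 GB free.

8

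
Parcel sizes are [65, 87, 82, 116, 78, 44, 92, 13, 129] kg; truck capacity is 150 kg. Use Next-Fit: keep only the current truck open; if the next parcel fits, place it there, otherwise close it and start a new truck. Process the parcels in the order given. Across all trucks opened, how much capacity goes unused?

Put 65 kg in truck 1; 85 kg remain.
Put 87 kg in truck 2; 63 kg remain.
Put 82 kg in truck 3; 68 kg remain.
Put 116 kg in truck 4; 34 kg remain.
Put 78 kg in truck 5; 72 kg remain.
Put 44 kg in truck 5; 28 kg remain.
Put 92 kg in truck 6; 58 kg remain.
Put 13 kg in truck 6; 45 kg remain.
Put 129 kg in truck 7; 21 kg remain.
7 trucks × 150 kg = 1050 kg; used 706 kg; unused 344 kg.

344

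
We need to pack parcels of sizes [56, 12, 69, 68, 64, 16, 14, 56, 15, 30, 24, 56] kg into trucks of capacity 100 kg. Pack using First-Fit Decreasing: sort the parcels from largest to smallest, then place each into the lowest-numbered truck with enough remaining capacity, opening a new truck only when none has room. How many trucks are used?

6

Sorted descending: 69, 68, 64, 56, 56, 56, 30, 24, 16, 15, 14, 12.
Put 69 kg in truck 1; 31 kg remain.
Put 68 kg in truck 2; 32 kg remain.
Put 64 kg in truck 3; 36 kg remain.
Put 56 kg in truck 4; 44 kg remain.
Put 56 kg in truck 5; 44 kg remain.
Put 56 kg in truck 6; 44 kg remain.
Put 30 kg in truck 1; 1 kg remain.
Put 24 kg in truck 2; 8 kg remain.
Put 16 kg in truck 3; 20 kg remain.
Put 15 kg in truck 3; 5 kg remain.
Put 14 kg in truck 4; 30 kg remain.
Put 12 kg in truck 4; 18 kg remain.
Final trucks: [69,30] [68,24] [64,16,15] [56,14,12] [56] [56].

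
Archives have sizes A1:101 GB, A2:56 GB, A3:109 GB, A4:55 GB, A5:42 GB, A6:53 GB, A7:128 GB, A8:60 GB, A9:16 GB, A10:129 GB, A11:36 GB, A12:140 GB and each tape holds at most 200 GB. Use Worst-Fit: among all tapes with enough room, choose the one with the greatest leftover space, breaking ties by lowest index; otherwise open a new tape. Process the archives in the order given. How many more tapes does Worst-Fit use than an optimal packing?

Worst-Fit: [101,56,42] [109,55] [53,128] [60,16,36] [129] [140] → 6 tapes.
Total size 925 GB; any packing needs at least ⌈925/200⌉ = 5 tapes.
An optimal packing achieves that bound: [140,60] [129,56] [128,55,16] [109,53,36] [101,42] → 5 tapes.
Excess: 6 − 5 = 1.

1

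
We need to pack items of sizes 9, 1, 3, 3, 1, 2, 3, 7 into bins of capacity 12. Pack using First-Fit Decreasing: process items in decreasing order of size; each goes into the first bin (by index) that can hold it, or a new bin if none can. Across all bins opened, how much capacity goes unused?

Sorted descending: 9, 7, 3, 3, 3, 2, 1, 1.
9 → bin 1 (remaining 3)
7 → bin 2 (remaining 5)
3 → bin 1 (remaining 0)
3 → bin 2 (remaining 2)
3 → bin 3 (remaining 9)
2 → bin 2 (remaining 0)
1 → bin 3 (remaining 8)
1 → bin 3 (remaining 7)
3 bins × 12 = 36; used 29; unused 7.

7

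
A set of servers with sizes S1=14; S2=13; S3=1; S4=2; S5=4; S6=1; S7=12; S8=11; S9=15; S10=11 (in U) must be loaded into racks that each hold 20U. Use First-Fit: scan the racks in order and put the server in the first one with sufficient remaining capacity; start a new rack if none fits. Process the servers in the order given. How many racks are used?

6 racks

Put S1 (14U) in rack 1; 6U remain.
Put S2 (13U) in rack 2; 7U remain.
Put S3 (1U) in rack 1; 5U remain.
Put S4 (2U) in rack 1; 3U remain.
Put S5 (4U) in rack 2; 3U remain.
Put S6 (1U) in rack 1; 2U remain.
Put S7 (12U) in rack 3; 8U remain.
Put S8 (11U) in rack 4; 9U remain.
Put S9 (15U) in rack 5; 5U remain.
Put S10 (11U) in rack 6; 9U remain.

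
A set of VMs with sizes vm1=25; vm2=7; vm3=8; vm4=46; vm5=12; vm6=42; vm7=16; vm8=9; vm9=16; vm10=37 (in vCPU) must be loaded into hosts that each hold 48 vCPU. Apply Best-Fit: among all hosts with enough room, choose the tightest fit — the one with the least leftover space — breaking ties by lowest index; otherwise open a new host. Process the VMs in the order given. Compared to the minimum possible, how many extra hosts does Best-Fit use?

1

Best-Fit: [25,7,8] [46] [12,16,9] [42] [16] [37] → 6 hosts.
Total size 218 vCPU; any packing needs at least ⌈218/48⌉ = 5 hosts.
An optimal packing achieves that bound: [46] [42] [37,9] [25,16,7] [16,12,8] → 5 hosts.
Excess: 6 − 5 = 1.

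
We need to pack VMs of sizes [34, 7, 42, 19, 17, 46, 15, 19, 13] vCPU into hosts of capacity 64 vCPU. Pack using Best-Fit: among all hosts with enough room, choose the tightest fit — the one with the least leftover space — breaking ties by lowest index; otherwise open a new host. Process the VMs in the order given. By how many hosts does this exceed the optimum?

Best-Fit: [34,7,17] [42,19] [46,15] [19,13] → 4 hosts.
Total size 212 vCPU; any packing needs at least ⌈212/64⌉ = 4 hosts.
So 4 is already optimal.

0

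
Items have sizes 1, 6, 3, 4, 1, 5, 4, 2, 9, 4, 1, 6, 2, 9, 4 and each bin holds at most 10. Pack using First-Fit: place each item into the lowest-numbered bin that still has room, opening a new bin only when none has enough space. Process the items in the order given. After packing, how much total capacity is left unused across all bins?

9

Put 1 in bin 1; 9 remain.
Put 6 in bin 1; 3 remain.
Put 3 in bin 1; 0 remain.
Put 4 in bin 2; 6 remain.
Put 1 in bin 2; 5 remain.
Put 5 in bin 2; 0 remain.
Put 4 in bin 3; 6 remain.
Put 2 in bin 3; 4 remain.
Put 9 in bin 4; 1 remain.
Put 4 in bin 3; 0 remain.
Put 1 in bin 4; 0 remain.
Put 6 in bin 5; 4 remain.
Put 2 in bin 5; 2 remain.
Put 9 in bin 6; 1 remain.
Put 4 in bin 7; 6 remain.
7 bins × 10 = 70; used 61; unused 9.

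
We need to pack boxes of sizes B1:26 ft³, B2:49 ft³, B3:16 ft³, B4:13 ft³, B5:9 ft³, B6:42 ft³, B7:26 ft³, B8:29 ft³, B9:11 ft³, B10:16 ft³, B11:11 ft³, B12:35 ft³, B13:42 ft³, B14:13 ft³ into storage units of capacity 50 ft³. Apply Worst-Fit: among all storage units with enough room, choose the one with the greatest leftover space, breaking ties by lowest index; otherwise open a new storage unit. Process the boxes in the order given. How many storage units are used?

8

storage unit 1: place B1 (26 ft³), 24 ft³ left
storage unit 2: place B2 (49 ft³), 1 ft³ left
storage unit 1: place B3 (16 ft³), 8 ft³ left
storage unit 3: place B4 (13 ft³), 37 ft³ left
storage unit 3: place B5 (9 ft³), 28 ft³ left
storage unit 4: place B6 (42 ft³), 8 ft³ left
storage unit 3: place B7 (26 ft³), 2 ft³ left
storage unit 5: place B8 (29 ft³), 21 ft³ left
storage unit 5: place B9 (11 ft³), 10 ft³ left
storage unit 6: place B10 (16 ft³), 34 ft³ left
storage unit 6: place B11 (11 ft³), 23 ft³ left
storage unit 7: place B12 (35 ft³), 15 ft³ left
storage unit 8: place B13 (42 ft³), 8 ft³ left
storage unit 6: place B14 (13 ft³), 10 ft³ left
Final storage units: [26,16] [49] [13,9,26] [42] [29,11] [16,11,13] [35] [42].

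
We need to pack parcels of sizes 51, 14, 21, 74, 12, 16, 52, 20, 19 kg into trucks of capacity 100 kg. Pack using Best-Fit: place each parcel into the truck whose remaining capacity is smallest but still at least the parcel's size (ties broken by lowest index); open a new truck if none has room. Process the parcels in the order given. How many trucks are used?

3 trucks

Put 51 kg in truck 1; 49 kg remain.
Put 14 kg in truck 1; 35 kg remain.
Put 21 kg in truck 1; 14 kg remain.
Put 74 kg in truck 2; 26 kg remain.
Put 12 kg in truck 1; 2 kg remain.
Put 16 kg in truck 2; 10 kg remain.
Put 52 kg in truck 3; 48 kg remain.
Put 20 kg in truck 3; 28 kg remain.
Put 19 kg in truck 3; 9 kg remain.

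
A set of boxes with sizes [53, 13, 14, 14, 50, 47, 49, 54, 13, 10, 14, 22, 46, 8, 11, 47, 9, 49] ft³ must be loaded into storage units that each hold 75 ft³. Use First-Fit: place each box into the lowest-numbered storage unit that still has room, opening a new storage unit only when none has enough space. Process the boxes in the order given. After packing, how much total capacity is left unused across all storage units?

77

storage unit 1: place 53 ft³, 22 ft³ left
storage unit 1: place 13 ft³, 9 ft³ left
storage unit 2: place 14 ft³, 61 ft³ left
storage unit 2: place 14 ft³, 47 ft³ left
storage unit 3: place 50 ft³, 25 ft³ left
storage unit 2: place 47 ft³, 0 ft³ left
storage unit 4: place 49 ft³, 26 ft³ left
storage unit 5: place 54 ft³, 21 ft³ left
storage unit 3: place 13 ft³, 12 ft³ left
storage unit 3: place 10 ft³, 2 ft³ left
storage unit 4: place 14 ft³, 12 ft³ left
storage unit 6: place 22 ft³, 53 ft³ left
storage unit 6: place 46 ft³, 7 ft³ left
storage unit 1: place 8 ft³, 1 ft³ left
storage unit 4: place 11 ft³, 1 ft³ left
storage unit 7: place 47 ft³, 28 ft³ left
storage unit 5: place 9 ft³, 12 ft³ left
storage unit 8: place 49 ft³, 26 ft³ left
8 storage units × 75 ft³ = 600 ft³; used 523 ft³; unused 77 ft³.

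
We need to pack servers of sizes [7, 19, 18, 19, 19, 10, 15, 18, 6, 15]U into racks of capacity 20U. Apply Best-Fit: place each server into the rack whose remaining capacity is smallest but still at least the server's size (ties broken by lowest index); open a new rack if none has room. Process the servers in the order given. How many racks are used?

7U → rack 1 (remaining 13U)
19U → rack 2 (remaining 1U)
18U → rack 3 (remaining 2U)
19U → rack 4 (remaining 1U)
19U → rack 5 (remaining 1U)
10U → rack 1 (remaining 3U)
15U → rack 6 (remaining 5U)
18U → rack 7 (remaining 2U)
6U → rack 8 (remaining 14U)
15U → rack 9 (remaining 5U)

9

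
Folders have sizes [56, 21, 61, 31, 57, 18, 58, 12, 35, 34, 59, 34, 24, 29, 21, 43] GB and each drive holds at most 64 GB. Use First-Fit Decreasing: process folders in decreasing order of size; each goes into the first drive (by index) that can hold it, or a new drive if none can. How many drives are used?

Sorted descending: 61, 59, 58, 57, 56, 43, 35, 34, 34, 31, 29, 24, 21, 21, 18, 12.
drive 1: place 61 GB, 3 GB left
drive 2: place 59 GB, 5 GB left
drive 3: place 58 GB, 6 GB left
drive 4: place 57 GB, 7 GB left
drive 5: place 56 GB, 8 GB left
drive 6: place 43 GB, 21 GB left
drive 7: place 35 GB, 29 GB left
drive 8: place 34 GB, 30 GB left
drive 9: place 34 GB, 30 GB left
drive 10: place 31 GB, 33 GB left
drive 7: place 29 GB, 0 GB left
drive 8: place 24 GB, 6 GB left
drive 6: place 21 GB, 0 GB left
drive 9: place 21 GB, 9 GB left
drive 10: place 18 GB, 15 GB left
drive 10: place 12 GB, 3 GB left

10 drives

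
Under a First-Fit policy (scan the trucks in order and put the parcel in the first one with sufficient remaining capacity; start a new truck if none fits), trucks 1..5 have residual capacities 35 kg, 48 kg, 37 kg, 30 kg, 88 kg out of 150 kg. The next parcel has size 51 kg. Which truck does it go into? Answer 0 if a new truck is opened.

5

Trucks with room: truck 5 (88 kg).
The first with room is truck 5.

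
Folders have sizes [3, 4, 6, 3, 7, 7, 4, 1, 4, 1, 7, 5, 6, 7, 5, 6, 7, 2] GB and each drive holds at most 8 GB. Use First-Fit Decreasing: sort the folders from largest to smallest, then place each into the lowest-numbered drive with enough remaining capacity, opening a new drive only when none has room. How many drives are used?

12

Sorted descending: 7, 7, 7, 7, 7, 6, 6, 6, 5, 5, 4, 4, 4, 3, 3, 2, 1, 1.
drive 1: place 7 GB, 1 GB left
drive 2: place 7 GB, 1 GB left
drive 3: place 7 GB, 1 GB left
drive 4: place 7 GB, 1 GB left
drive 5: place 7 GB, 1 GB left
drive 6: place 6 GB, 2 GB left
drive 7: place 6 GB, 2 GB left
drive 8: place 6 GB, 2 GB left
drive 9: place 5 GB, 3 GB left
drive 10: place 5 GB, 3 GB left
drive 11: place 4 GB, 4 GB left
drive 11: place 4 GB, 0 GB left
drive 12: place 4 GB, 4 GB left
drive 9: place 3 GB, 0 GB left
drive 10: place 3 GB, 0 GB left
drive 6: place 2 GB, 0 GB left
drive 1: place 1 GB, 0 GB left
drive 2: place 1 GB, 0 GB left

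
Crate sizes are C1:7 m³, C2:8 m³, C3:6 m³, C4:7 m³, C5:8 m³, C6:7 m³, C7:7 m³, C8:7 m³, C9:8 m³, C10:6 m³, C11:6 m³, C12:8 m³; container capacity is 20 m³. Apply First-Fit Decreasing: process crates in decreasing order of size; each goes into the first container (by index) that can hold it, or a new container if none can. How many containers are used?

5

Sorted descending: 8, 8, 8, 8, 7, 7, 7, 7, 7, 6, 6, 6.
8 m³ → container 1 (remaining 12 m³)
8 m³ → container 1 (remaining 4 m³)
8 m³ → container 2 (remaining 12 m³)
8 m³ → container 2 (remaining 4 m³)
7 m³ → container 3 (remaining 13 m³)
7 m³ → container 3 (remaining 6 m³)
7 m³ → container 4 (remaining 13 m³)
7 m³ → container 4 (remaining 6 m³)
7 m³ → container 5 (remaining 13 m³)
6 m³ → container 3 (remaining 0 m³)
6 m³ → container 4 (remaining 0 m³)
6 m³ → container 5 (remaining 7 m³)
Final containers: [8,8] [8,8] [7,7,6] [7,7,6] [7,6].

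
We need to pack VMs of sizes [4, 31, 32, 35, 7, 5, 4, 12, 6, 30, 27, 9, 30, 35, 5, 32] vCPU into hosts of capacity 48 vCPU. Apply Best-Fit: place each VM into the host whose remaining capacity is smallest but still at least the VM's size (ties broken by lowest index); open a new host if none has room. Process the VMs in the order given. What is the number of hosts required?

8 hosts

host 1: place 4 vCPU, 44 vCPU left
host 1: place 31 vCPU, 13 vCPU left
host 2: place 32 vCPU, 16 vCPU left
host 3: place 35 vCPU, 13 vCPU left
host 1: place 7 vCPU, 6 vCPU left
host 1: place 5 vCPU, 1 vCPU left
host 3: place 4 vCPU, 9 vCPU left
host 2: place 12 vCPU, 4 vCPU left
host 3: place 6 vCPU, 3 vCPU left
host 4: place 30 vCPU, 18 vCPU left
host 5: place 27 vCPU, 21 vCPU left
host 4: place 9 vCPU, 9 vCPU left
host 6: place 30 vCPU, 18 vCPU left
host 7: place 35 vCPU, 13 vCPU left
host 4: place 5 vCPU, 4 vCPU left
host 8: place 32 vCPU, 16 vCPU left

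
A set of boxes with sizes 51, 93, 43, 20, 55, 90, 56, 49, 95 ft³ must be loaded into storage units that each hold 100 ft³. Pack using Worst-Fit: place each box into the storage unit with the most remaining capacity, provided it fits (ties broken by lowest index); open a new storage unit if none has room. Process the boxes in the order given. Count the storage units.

7

storage unit 1: place 51 ft³, 49 ft³ left
storage unit 2: place 93 ft³, 7 ft³ left
storage unit 1: place 43 ft³, 6 ft³ left
storage unit 3: place 20 ft³, 80 ft³ left
storage unit 3: place 55 ft³, 25 ft³ left
storage unit 4: place 90 ft³, 10 ft³ left
storage unit 5: place 56 ft³, 44 ft³ left
storage unit 6: place 49 ft³, 51 ft³ left
storage unit 7: place 95 ft³, 5 ft³ left
Final storage units: [51,43] [93] [20,55] [90] [56] [49] [95].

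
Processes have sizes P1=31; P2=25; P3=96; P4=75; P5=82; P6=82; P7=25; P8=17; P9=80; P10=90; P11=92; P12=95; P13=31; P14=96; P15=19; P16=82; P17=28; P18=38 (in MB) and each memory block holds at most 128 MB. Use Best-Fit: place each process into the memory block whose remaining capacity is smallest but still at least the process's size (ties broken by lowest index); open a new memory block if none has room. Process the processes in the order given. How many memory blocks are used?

11

Put P1 (31 MB) in memory block 1; 97 MB remain.
Put P2 (25 MB) in memory block 1; 72 MB remain.
Put P3 (96 MB) in memory block 2; 32 MB remain.
Put P4 (75 MB) in memory block 3; 53 MB remain.
Put P5 (82 MB) in memory block 4; 46 MB remain.
Put P6 (82 MB) in memory block 5; 46 MB remain.
Put P7 (25 MB) in memory block 2; 7 MB remain.
Put P8 (17 MB) in memory block 4; 29 MB remain.
Put P9 (80 MB) in memory block 6; 48 MB remain.
Put P10 (90 MB) in memory block 7; 38 MB remain.
Put P11 (92 MB) in memory block 8; 36 MB remain.
Put P12 (95 MB) in memory block 9; 33 MB remain.
Put P13 (31 MB) in memory block 9; 2 MB remain.
Put P14 (96 MB) in memory block 10; 32 MB remain.
Put P15 (19 MB) in memory block 4; 10 MB remain.
Put P16 (82 MB) in memory block 11; 46 MB remain.
Put P17 (28 MB) in memory block 10; 4 MB remain.
Put P18 (38 MB) in memory block 7; 0 MB remain.
Final memory blocks: [31,25] [96,25] [75] [82,17,19] [82] [80] [90,38] [92] [95,31] [96,28] [82].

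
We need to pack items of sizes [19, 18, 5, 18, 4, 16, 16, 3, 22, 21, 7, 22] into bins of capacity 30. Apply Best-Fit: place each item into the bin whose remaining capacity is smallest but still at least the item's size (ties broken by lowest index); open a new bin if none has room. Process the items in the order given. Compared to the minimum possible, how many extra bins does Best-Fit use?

Best-Fit: [19,5,4] [18,3] [18] [16] [16] [22,7] [21] [22] → 8 bins.
8 items exceed 15 (half the capacity), and no two of those can share a bin, so at least 8 bins are needed.
So 8 is already optimal.

0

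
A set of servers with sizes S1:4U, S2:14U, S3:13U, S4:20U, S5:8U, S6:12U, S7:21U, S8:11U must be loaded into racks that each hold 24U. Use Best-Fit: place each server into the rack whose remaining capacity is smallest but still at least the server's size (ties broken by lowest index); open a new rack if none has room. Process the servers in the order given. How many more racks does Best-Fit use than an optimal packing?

0

Best-Fit: [4,14] [13,8] [20] [12,11] [21] → 5 racks.
Total size 103U; any packing needs at least ⌈103/24⌉ = 5 racks.
So 5 is already optimal.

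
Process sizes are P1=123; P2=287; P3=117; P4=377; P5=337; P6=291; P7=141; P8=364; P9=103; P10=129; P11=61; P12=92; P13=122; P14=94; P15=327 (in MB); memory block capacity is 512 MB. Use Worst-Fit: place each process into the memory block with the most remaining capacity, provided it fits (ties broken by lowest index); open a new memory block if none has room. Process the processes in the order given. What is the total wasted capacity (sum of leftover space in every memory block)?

Put P1 (123 MB) in memory block 1; 389 MB remain.
Put P2 (287 MB) in memory block 1; 102 MB remain.
Put P3 (117 MB) in memory block 2; 395 MB remain.
Put P4 (377 MB) in memory block 2; 18 MB remain.
Put P5 (337 MB) in memory block 3; 175 MB remain.
Put P6 (291 MB) in memory block 4; 221 MB remain.
Put P7 (141 MB) in memory block 4; 80 MB remain.
Put P8 (364 MB) in memory block 5; 148 MB remain.
Put P9 (103 MB) in memory block 3; 72 MB remain.
Put P10 (129 MB) in memory block 5; 19 MB remain.
Put P11 (61 MB) in memory block 1; 41 MB remain.
Put P12 (92 MB) in memory block 6; 420 MB remain.
Put P13 (122 MB) in memory block 6; 298 MB remain.
Put P14 (94 MB) in memory block 6; 204 MB remain.
Put P15 (327 MB) in memory block 7; 185 MB remain.
7 memory blocks × 512 MB = 3584 MB; used 2965 MB; unused 619 MB.

619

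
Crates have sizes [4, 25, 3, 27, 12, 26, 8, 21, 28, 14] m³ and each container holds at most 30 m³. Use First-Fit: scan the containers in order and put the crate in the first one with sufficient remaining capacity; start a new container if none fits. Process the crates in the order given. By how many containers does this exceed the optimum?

1

First-Fit: [4,25] [3,27] [12,8] [26] [21] [28] [14] → 7 containers.
Total size 168 m³; any packing needs at least ⌈168/30⌉ = 6 containers.
An optimal packing achieves that bound: [28] [27,3] [26,4] [25] [21,8] [14,12] → 6 containers.
Excess: 7 − 6 = 1.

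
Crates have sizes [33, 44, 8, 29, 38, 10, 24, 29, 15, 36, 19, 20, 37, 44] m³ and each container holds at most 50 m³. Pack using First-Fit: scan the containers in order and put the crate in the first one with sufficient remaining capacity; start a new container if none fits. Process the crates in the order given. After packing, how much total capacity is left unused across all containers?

Put 33 m³ in container 1; 17 m³ remain.
Put 44 m³ in container 2; 6 m³ remain.
Put 8 m³ in container 1; 9 m³ remain.
Put 29 m³ in container 3; 21 m³ remain.
Put 38 m³ in container 4; 12 m³ remain.
Put 10 m³ in container 3; 11 m³ remain.
Put 24 m³ in container 5; 26 m³ remain.
Put 29 m³ in container 6; 21 m³ remain.
Put 15 m³ in container 5; 11 m³ remain.
Put 36 m³ in container 7; 14 m³ remain.
Put 19 m³ in container 6; 2 m³ remain.
Put 20 m³ in container 8; 30 m³ remain.
Put 37 m³ in container 9; 13 m³ remain.
Put 44 m³ in container 10; 6 m³ remain.
10 containers × 50 m³ = 500 m³; used 386 m³; unused 114 m³.

114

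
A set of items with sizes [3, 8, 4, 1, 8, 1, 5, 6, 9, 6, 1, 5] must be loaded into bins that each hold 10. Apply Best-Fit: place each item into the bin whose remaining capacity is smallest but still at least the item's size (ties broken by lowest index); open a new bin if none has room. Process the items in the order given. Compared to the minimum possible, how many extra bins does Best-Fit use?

1

Best-Fit: [3,4] [8,1,1] [8] [5,5] [6] [9,1] [6] → 7 bins.
Total size 57; any packing needs at least ⌈57/10⌉ = 6 bins.
An optimal packing achieves that bound: [9,1] [8,1,1] [8] [6,4] [6,3] [5,5] → 6 bins.
Excess: 7 − 6 = 1.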